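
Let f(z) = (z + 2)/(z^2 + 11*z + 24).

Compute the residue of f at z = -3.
-1/5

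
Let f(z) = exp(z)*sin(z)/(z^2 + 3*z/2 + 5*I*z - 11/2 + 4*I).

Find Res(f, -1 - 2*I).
Write f(z) = P(z)/Q(z) with P(z) = exp(z)*sin(z) and Q(z) = z^2 + 3*z/2 + 5*I*z - 11/2 + 4*I.
The denominator factors as Q(z) = (z + 1/2 + 3*I)*(z + 1 + 2*I), so z = -1 - 2*I is a simple zero of Q and P is analytic there; z = -1 - 2*I is therefore a simple pole and
  Res(f, z₀) = P(z₀)/Q'(z₀).

Q'(z) = 2*z + 3/2 + 5*I, so Q'(-1 - 2*I) = -1/2 + I.
P(-1 - 2*I) = -exp(-1 - 2*I)*sin(1 + 2*I).

Res(f, -1 - 2*I) = (-exp(-1 - 2*I)*sin(1 + 2*I))/(-1/2 + I) = (2/5 + 4*I/5)*exp(-1 - 2*I)*sin(1 + 2*I)

Final answer: (2/5 + 4*I/5)*exp(-1 - 2*I)*sin(1 + 2*I)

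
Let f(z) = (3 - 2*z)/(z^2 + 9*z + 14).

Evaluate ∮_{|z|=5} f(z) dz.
By the residue theorem, ∮_C f(z) dz = 2πi · (sum of the residues of f at the poles inside |z| = 5).

The denominator factors as (z + 7)*(z + 2), so the singularities of f are simple poles at z = -7, z = -2.
  |-7|² = 49 > 25 = 5², so this pole is outside the contour.
  |-2|² = 4 < 25 = 5², so this pole is inside the contour.

With P(z) = 3 - 2*z and Q(z) = z^2 + 9*z + 14, each pole is simple, so Res(f, z₀) = P(z₀)/Q'(z₀) with Q'(z) = 2*z + 9.
  Res(f, -2) = P(-2)/Q'(-2) = (7)/(5) = 7/5

∮_C f(z) dz = 2πi · (7/5) = 14*I*pi/5

Final answer: 14*I*pi/5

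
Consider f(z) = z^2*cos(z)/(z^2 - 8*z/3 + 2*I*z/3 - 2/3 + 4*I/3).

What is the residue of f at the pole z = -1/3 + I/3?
(-2/87 + 5*I/87)*cos(1/3 - I/3)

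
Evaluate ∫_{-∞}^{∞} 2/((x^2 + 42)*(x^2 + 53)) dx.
pi*(-42*sqrt(53) + 53*sqrt(42))/12243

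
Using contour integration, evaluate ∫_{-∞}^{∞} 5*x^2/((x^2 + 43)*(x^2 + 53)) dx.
pi*(-sqrt(43) + sqrt(53))/2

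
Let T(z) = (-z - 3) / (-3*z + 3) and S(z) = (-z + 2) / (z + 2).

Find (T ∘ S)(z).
(T ∘ S)(z) = T(S(z)) = ((-1)*S(z) + (-3))/((-3)*S(z) + (3)). Multiply numerator and denominator by z + 2:
  numerator:   (-1)*(-z + 2) + (-3)*(z + 2) = -2*z - 8
  denominator: (-3)*(-z + 2) + (3)*(z + 2) = 6*z
(T ∘ S)(z) = (-2*z - 8)/(6*z) = (-z - 4)/(3*z)

Final answer: (-z - 4)/(3*z)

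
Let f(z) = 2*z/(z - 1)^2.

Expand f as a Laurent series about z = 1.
Put w = z - (1), i.e. z = w + 1. The denominator is w^2, so it suffices to rewrite the numerator in powers of w.

P(z) = 2*z
P(w + 1) = 2 + 2*w

Dividing each term by w^2:
  f = 2/w^2 + 2/w

Substituting back w = z - 1:
  f(z) = 2/(z - 1)^2 + 2/(z - 1)

The series is finite because the numerator is a polynomial; the negative powers form the principal part, and the coefficient of 1/(z - 1) gives Res(f, 1) = 2.

Final answer: 2/(z - 1)^2 + 2/(z - 1)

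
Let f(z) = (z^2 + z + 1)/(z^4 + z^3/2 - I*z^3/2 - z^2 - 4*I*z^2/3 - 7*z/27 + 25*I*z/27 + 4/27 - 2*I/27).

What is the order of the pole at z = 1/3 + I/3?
Factor the denominator:
  z^4 + z^3/2 - I*z^3/2 - z^2 - 4*I*z^2/3 - 7*z/27 + 25*I*z/27 + 4/27 - 2*I/27 = (z - 1/3 - I/3)^3*(z + 3/2 + I/2)

The numerator P(z) = z^2 + z + 1 has P(1/3 + I/3) = 4/3 + 5*I/9 ≠ 0, so no factor of (z - 1/3 - I/3) cancels.
Near z = 1/3 + I/3 we can therefore write f(z) = g(z)/(z - 1/3 - I/3)^3 with g analytic at 1/3 + I/3 and g(1/3 + I/3) ≠ 0 (g is the numerator divided by the remaining denominator factors).

Hence z = 1/3 + I/3 is a pole of order 3.

Final answer: 3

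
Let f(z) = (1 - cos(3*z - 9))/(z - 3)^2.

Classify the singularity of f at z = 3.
removable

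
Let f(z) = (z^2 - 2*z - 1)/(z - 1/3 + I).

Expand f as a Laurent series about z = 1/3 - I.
Put w = z - (1/3 - I), i.e. z = w + 1/3 - I. The denominator is w, so it suffices to rewrite the numerator in powers of w.

P(z) = z^2 - 2*z - 1
P(w + 1/3 - I) = -23/9 + 4*I/3 + (-4/3 - 2*I)*w + w^2

Dividing each term by w:
  f = (-23/9 + 4*I/3)/w - 4/3 - 2*I + w

Substituting back w = z - 1/3 + I:
  f(z) = (-23/9 + 4*I/3)/(z - 1/3 + I) - 4/3 - 2*I + (z - 1/3 + I)

The series is finite because the numerator is a polynomial; the negative powers form the principal part, and the coefficient of 1/(z - 1/3 + I) gives Res(f, 1/3 - I) = -23/9 + 4*I/3.

Final answer: (-23/9 + 4*I/3)/(z - 1/3 + I) - 4/3 - 2*I + (z - 1/3 + I)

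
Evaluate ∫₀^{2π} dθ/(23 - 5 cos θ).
sqrt(14)*pi/42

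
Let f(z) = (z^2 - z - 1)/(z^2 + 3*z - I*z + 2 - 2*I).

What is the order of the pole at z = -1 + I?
Factor the denominator:
  z^2 + 3*z - I*z + 2 - 2*I = (z + 1 - I)*(z + 2)

The numerator P(z) = z^2 - z - 1 has P(-1 + I) = -3*I ≠ 0, so no factor of (z + 1 - I) cancels.
Near z = -1 + I we can therefore write f(z) = g(z)/(z + 1 - I) with g analytic at -1 + I and g(-1 + I) ≠ 0 (g is the numerator divided by the remaining denominator factors).

Hence z = -1 + I is a pole of order 1.

Final answer: 1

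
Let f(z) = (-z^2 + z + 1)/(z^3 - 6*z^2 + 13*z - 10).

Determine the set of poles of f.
The singularities of f are the zeros of the denominator. Factoring,
  z^3 - 6*z^2 + 13*z - 10 = (z - 2)*(z - 2 - I)*(z - 2 + I)
so the candidates are z = 2, z = 2 + I, z = 2 - I.

Check the numerator P(z) = -z^2 + z + 1 at each one:
  P(2) = -1 ≠ 0, so z = 2 is a (simple) pole.
  P(2 + I) = -3*I ≠ 0, so z = 2 + I is a (simple) pole.
  P(2 - I) = 3*I ≠ 0, so z = 2 - I is a (simple) pole.

Poles of f: {2 - I, 2, 2 + I}

Final answer: {2 - I, 2, 2 + I}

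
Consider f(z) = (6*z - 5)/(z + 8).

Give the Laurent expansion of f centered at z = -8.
-53/(z + 8) + 6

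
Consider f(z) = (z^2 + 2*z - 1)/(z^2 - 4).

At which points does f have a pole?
The singularities of f are the zeros of the denominator. Factoring,
  z^2 - 4 = (z - 2)*(z + 2)
so the candidates are z = 2, z = -2.

Check the numerator P(z) = z^2 + 2*z - 1 at each one:
  P(2) = 7 ≠ 0, so z = 2 is a (simple) pole.
  P(-2) = -1 ≠ 0, so z = -2 is a (simple) pole.

Poles of f: {-2, 2}

Final answer: {-2, 2}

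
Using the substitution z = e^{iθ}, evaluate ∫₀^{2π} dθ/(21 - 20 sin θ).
2*sqrt(41)*pi/41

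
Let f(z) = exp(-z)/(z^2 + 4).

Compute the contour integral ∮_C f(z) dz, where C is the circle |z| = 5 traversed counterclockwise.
By the residue theorem, ∮_C f(z) dz = 2πi · (sum of the residues of f at the poles inside |z| = 5).

The denominator factors as (z + 2*I)*(z - 2*I), so the singularities of f are simple poles at z = -2*I, z = 2*I.
  |-2*I|² = 4 < 25 = 5², so this pole is inside the contour.
  |2*I|² = 4 < 25 = 5², so this pole is inside the contour.

With P(z) = exp(-z) and Q(z) = z^2 + 4, each pole is simple, so Res(f, z₀) = P(z₀)/Q'(z₀) with Q'(z) = 2*z.
  Res(f, -2*I) = P(-2*I)/Q'(-2*I) = (exp(2*I))/(-4*I) = I*exp(2*I)/4
  Res(f, 2*I) = P(2*I)/Q'(2*I) = (exp(-2*I))/(4*I) = -I*exp(-2*I)/4

Sum of residues inside C: I*exp(2*I)/4 - I*exp(-2*I)/4
∮_C f(z) dz = 2πi · (I*exp(2*I)/4 - I*exp(-2*I)/4) = pi*exp(-2*I)/2 - pi*exp(2*I)/2

Final answer: pi*exp(-2*I)/2 - pi*exp(2*I)/2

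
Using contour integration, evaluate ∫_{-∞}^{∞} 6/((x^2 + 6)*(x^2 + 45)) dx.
pi*(-2*sqrt(5) + 5*sqrt(6))/195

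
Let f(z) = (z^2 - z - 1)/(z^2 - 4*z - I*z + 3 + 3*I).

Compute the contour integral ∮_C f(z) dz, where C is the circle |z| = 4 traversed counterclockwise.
By the residue theorem, ∮_C f(z) dz = 2πi · (sum of the residues of f at the poles inside |z| = 4).

The denominator factors as (z - 1 - I)*(z - 3), so the singularities of f are simple poles at z = 1 + I, z = 3.
  |1 + I|² = 2 < 16 = 4², so this pole is inside the contour.
  |3|² = 9 < 16 = 4², so this pole is inside the contour.

With P(z) = z^2 - z - 1 and Q(z) = z^2 - 4*z - I*z + 3 + 3*I, each pole is simple, so Res(f, z₀) = P(z₀)/Q'(z₀) with Q'(z) = 2*z - 4 - I.
  Res(f, 1 + I) = P(1 + I)/Q'(1 + I) = (-2 + I)/(-2 + I) = 1
  Res(f, 3) = P(3)/Q'(3) = (5)/(2 - I) = 2 + I

Sum of residues inside C: 3 + I
∮_C f(z) dz = 2πi · (3 + I) = pi*(-2 + 6*I)

Final answer: pi*(-2 + 6*I)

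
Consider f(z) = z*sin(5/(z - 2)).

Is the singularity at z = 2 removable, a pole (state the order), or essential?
essential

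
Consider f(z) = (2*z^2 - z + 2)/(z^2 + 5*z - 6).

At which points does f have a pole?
The singularities of f are the zeros of the denominator. Factoring,
  z^2 + 5*z - 6 = (z + 6)*(z - 1)
so the candidates are z = -6, z = 1.

Check the numerator P(z) = 2*z^2 - z + 2 at each one:
  P(-6) = 80 ≠ 0, so z = -6 is a (simple) pole.
  P(1) = 3 ≠ 0, so z = 1 is a (simple) pole.

Poles of f: {-6, 1}

Final answer: {-6, 1}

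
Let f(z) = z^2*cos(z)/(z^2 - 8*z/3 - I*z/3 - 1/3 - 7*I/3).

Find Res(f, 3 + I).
Write f(z) = P(z)/Q(z) with P(z) = z^2*cos(z) and Q(z) = z^2 - 8*z/3 - I*z/3 - 1/3 - 7*I/3.
The denominator factors as Q(z) = (z + 1/3 + 2*I/3)*(z - 3 - I), so z = 3 + I is a simple zero of Q and P is analytic there; z = 3 + I is therefore a simple pole and
  Res(f, z₀) = P(z₀)/Q'(z₀).

Q'(z) = 2*z - 8/3 - I/3, so Q'(3 + I) = 10/3 + 5*I/3.
P(3 + I) = (8 + 6*I)*cos(3 + I).

Res(f, 3 + I) = ((8 + 6*I)*cos(3 + I))/(10/3 + 5*I/3) = (66/25 + 12*I/25)*cos(3 + I)

Final answer: (66/25 + 12*I/25)*cos(3 + I)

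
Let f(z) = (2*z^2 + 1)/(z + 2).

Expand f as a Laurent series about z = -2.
Put w = z - (-2), i.e. z = w - 2. The denominator is w, so it suffices to rewrite the numerator in powers of w.

P(z) = 2*z^2 + 1
P(w - 2) = 9 - 8*w + 2*w^2

Dividing each term by w:
  f = 9/w - 8 + 2*w

Substituting back w = z + 2:
  f(z) = 9/(z + 2) - 8 + 2*(z + 2)

The series is finite because the numerator is a polynomial; the negative powers form the principal part, and the coefficient of 1/(z + 2) gives Res(f, -2) = 9.

Final answer: 9/(z + 2) - 8 + 2*(z + 2)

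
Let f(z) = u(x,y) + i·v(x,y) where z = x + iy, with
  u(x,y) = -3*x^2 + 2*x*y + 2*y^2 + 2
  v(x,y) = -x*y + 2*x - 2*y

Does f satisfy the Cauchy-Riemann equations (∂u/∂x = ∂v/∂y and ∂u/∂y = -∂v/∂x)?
∂u/∂x = -6*x + 2*y
∂v/∂y = -x - 2
∂u/∂y = 2*x + 4*y
∂v/∂x = 2 - y
∂u/∂x ≠ ∂v/∂y and ∂u/∂y ≠ -∂v/∂x; the Cauchy-Riemann equations are not satisfied, so f is not analytic.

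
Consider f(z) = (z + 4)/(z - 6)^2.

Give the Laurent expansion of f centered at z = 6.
10/(z - 6)^2 + 1/(z - 6)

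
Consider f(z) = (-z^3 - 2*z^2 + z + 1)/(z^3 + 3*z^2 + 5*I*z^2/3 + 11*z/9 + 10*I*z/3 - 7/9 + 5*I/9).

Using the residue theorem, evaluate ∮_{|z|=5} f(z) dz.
By the residue theorem, ∮_C f(z) dz = 2πi · (sum of the residues of f at the poles inside |z| = 5).

The denominator factors as (z + 1 + I)*(z + 2 + I/3)*(z + I/3), so the singularities of f are simple poles at z = -1 - I, z = -2 - I/3, z = -I/3.
  |-1 - I|² = 2 < 25 = 5², so this pole is inside the contour.
  |-2 - I/3|² = 37/9 < 25 = 5², so this pole is inside the contour.
  |-I/3|² = 1/9 < 25 = 5², so this pole is inside the contour.

With P(z) = -z^3 - 2*z^2 + z + 1 and Q(z) = z^3 + 3*z^2 + 5*I*z^2/3 + 11*z/9 + 10*I*z/3 - 7/9 + 5*I/9, each pole is simple, so Res(f, z₀) = P(z₀)/Q'(z₀) with Q'(z) = 3*z^2 + 6*z + 10*I*z/3 + 11/9 + 10*I/3.
  Res(f, -1 - I) = P(-1 - I)/Q'(-1 - I) = (-2 - 3*I)/(-13/9) = 18/13 + 27*I/13
  Res(f, -2 - I/3) = P(-2 - I/3)/Q'(-2 - I/3) = (-13/9 + 26*I/27)/(2 - 4*I/3) = -13/18
  Res(f, -I/3) = P(-I/3)/Q'(-I/3) = (11/9 - 10*I/27)/(2 + 4*I/3) = 79/234 - 16*I/39

Sum of residues inside C: 1 + 5*I/3
∮_C f(z) dz = 2πi · (1 + 5*I/3) = pi*(-10/3 + 2*I)

Final answer: pi*(-10/3 + 2*I)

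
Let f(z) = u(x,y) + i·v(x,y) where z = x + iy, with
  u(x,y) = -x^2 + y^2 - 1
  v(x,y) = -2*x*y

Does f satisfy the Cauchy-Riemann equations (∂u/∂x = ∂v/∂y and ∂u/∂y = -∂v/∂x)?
∂u/∂x = -2*x
∂v/∂y = -2*x
∂u/∂y = 2*y
∂v/∂x = -2*y
∂u/∂x = ∂v/∂y and ∂u/∂y = -∂v/∂x hold identically; f is analytic.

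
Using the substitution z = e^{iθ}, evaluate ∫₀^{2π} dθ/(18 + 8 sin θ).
Call the integral J. The integrand is 2π-periodic and we integrate over a full period, so shifting θ does not change the value (θ → θ + π/2 turns sin θ into cos θ). Hence
  J = ∫₀^{2π} dθ/(18 + 8 cos θ).
Put z = e^{iθ}: then cos θ = (z + 1/z)/2, dθ = dz/(iz), and z runs once counterclockwise around |z| = 1:
  J = ∮_{|z|=1} 1/(18 + 8*(z + 1/z)/2) · dz/(iz) = (2/i) ∮_{|z|=1} dz/(8*z^2 + 36*z + 8).
The roots of 8*z^2 + 36*z + 8 are z = (-18 ± sqrt(18^2 - 8^2))/8, with sqrt(260) = 2*sqrt(65); their product is 1, so only z₊ = -9/4 + sqrt(65)/4 lies inside the unit circle (z₋ = -9/4 - sqrt(65)/4 lies outside).
z₊ is a simple zero of q(z) = 8*z^2 + 36*z + 8, so Res(1/q, z₊) = 1/q'(z₊) with q'(z) = 16*z + 36; and q'(z₊) = 8*(z₊ - z₋) = 4*sqrt(65).
Therefore J = (2/i) · 2πi · 1/(4*sqrt(65)) = 2*pi/(2*sqrt(65)) = sqrt(65)*pi/65

Final answer: sqrt(65)*pi/65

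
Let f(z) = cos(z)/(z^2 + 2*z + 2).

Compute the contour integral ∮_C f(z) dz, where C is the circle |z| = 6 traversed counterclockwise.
By the residue theorem, ∮_C f(z) dz = 2πi · (sum of the residues of f at the poles inside |z| = 6).

The denominator factors as (z + 1 - I)*(z + 1 + I), so the singularities of f are simple poles at z = -1 + I, z = -1 - I.
  |-1 + I|² = 2 < 36 = 6², so this pole is inside the contour.
  |-1 - I|² = 2 < 36 = 6², so this pole is inside the contour.

With P(z) = cos(z) and Q(z) = z^2 + 2*z + 2, each pole is simple, so Res(f, z₀) = P(z₀)/Q'(z₀) with Q'(z) = 2*z + 2.
  Res(f, -1 + I) = P(-1 + I)/Q'(-1 + I) = (cos(1 - I))/(2*I) = -I*cos(1 - I)/2
  Res(f, -1 - I) = P(-1 - I)/Q'(-1 - I) = (cos(1 + I))/(-2*I) = I*cos(1 + I)/2

Sum of residues inside C: -I*cos(1 - I)/2 + I*cos(1 + I)/2
∮_C f(z) dz = 2πi · (-I*cos(1 - I)/2 + I*cos(1 + I)/2) = -pi*cos(1 + I) + pi*cos(1 - I)

Final answer: -pi*cos(1 + I) + pi*cos(1 - I)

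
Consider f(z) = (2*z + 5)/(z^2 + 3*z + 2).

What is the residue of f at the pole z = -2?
Write f(z) = P(z)/Q(z) with P(z) = 2*z + 5 and Q(z) = z^2 + 3*z + 2.
The denominator factors as Q(z) = (z + 1)*(z + 2), so z = -2 is a simple zero of Q and P is analytic there; z = -2 is therefore a simple pole and
  Res(f, z₀) = P(z₀)/Q'(z₀).

Q'(z) = 2*z + 3, so Q'(-2) = -1.
P(-2) = 1.

Res(f, -2) = (1)/(-1) = -1

Final answer: -1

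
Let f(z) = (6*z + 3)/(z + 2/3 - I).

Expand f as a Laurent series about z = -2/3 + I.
(-1 + 6*I)/(z + 2/3 - I) + 6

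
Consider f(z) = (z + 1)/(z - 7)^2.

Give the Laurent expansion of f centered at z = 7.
Put w = z - (7), i.e. z = w + 7. The denominator is w^2, so it suffices to rewrite the numerator in powers of w.

P(z) = z + 1
P(w + 7) = 8 + w

Dividing each term by w^2:
  f = 8/w^2 + 1/w

Substituting back w = z - 7:
  f(z) = 8/(z - 7)^2 + 1/(z - 7)

The series is finite because the numerator is a polynomial; the negative powers form the principal part, and the coefficient of 1/(z - 7) gives Res(f, 7) = 1.

Final answer: 8/(z - 7)^2 + 1/(z - 7)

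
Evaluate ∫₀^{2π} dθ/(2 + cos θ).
2*sqrt(3)*pi/3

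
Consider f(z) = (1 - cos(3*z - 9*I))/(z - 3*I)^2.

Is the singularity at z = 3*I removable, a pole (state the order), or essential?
Let u = z - 3*I. The argument of cos is 3*z - 9*I = 3u, so
  f = (1 - cos(3u))/u^2 = ((3u)^2/2 - (3u)^4/24 + ...)/u^2 = 9/2 - (27/8)*u^2 + ...
The Laurent expansion about u = 0 has no negative powers; equivalently lim_{z→3*I} f(z) = 9/2 exists and is finite.
So the singularity is removable.

Final answer: removable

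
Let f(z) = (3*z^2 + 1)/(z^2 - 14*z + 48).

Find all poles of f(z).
The singularities of f are the zeros of the denominator. Factoring,
  z^2 - 14*z + 48 = (z - 8)*(z - 6)
so the candidates are z = 8, z = 6.

Check the numerator P(z) = 3*z^2 + 1 at each one:
  P(8) = 193 ≠ 0, so z = 8 is a (simple) pole.
  P(6) = 109 ≠ 0, so z = 6 is a (simple) pole.

Poles of f: {6, 8}

Final answer: {6, 8}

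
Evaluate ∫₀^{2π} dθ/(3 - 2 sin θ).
Call the integral J. The integrand is 2π-periodic and we integrate over a full period, so shifting θ does not change the value (θ → θ + π/2 turns sin θ into cos θ; θ → θ + π flips the sign of the trig term). Hence
  J = ∫₀^{2π} dθ/(3 + 2 cos θ).
Put z = e^{iθ}: then cos θ = (z + 1/z)/2, dθ = dz/(iz), and z runs once counterclockwise around |z| = 1:
  J = ∮_{|z|=1} 1/(3 + 2*(z + 1/z)/2) · dz/(iz) = (2/i) ∮_{|z|=1} dz/(2*z^2 + 6*z + 2).
The roots of 2*z^2 + 6*z + 2 are z = (-3 ± sqrt(3^2 - 2^2))/2, with sqrt(5) = sqrt(5); their product is 1, so only z₊ = -3/2 + sqrt(5)/2 lies inside the unit circle (z₋ = -3/2 - sqrt(5)/2 lies outside).
z₊ is a simple zero of q(z) = 2*z^2 + 6*z + 2, so Res(1/q, z₊) = 1/q'(z₊) with q'(z) = 4*z + 6; and q'(z₊) = 2*(z₊ - z₋) = 2*sqrt(5).
Therefore J = (2/i) · 2πi · 1/(2*sqrt(5)) = 2*pi/(sqrt(5)) = 2*sqrt(5)*pi/5

Final answer: 2*sqrt(5)*pi/5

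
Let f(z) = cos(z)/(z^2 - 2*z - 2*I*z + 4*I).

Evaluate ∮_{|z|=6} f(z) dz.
pi*(1/2 - I/2)*cosh(2) + pi*(-1/2 + I/2)*cos(2)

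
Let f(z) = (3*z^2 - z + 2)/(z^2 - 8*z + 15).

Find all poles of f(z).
The singularities of f are the zeros of the denominator. Factoring,
  z^2 - 8*z + 15 = (z - 5)*(z - 3)
so the candidates are z = 5, z = 3.

Check the numerator P(z) = 3*z^2 - z + 2 at each one:
  P(5) = 72 ≠ 0, so z = 5 is a (simple) pole.
  P(3) = 26 ≠ 0, so z = 3 is a (simple) pole.

Poles of f: {3, 5}

Final answer: {3, 5}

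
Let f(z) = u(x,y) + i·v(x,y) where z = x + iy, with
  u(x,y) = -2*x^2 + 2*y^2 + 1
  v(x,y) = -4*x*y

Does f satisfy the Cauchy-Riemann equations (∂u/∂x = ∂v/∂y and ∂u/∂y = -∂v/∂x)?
∂u/∂x = -4*x
∂v/∂y = -4*x
∂u/∂y = 4*y
∂v/∂x = -4*y
∂u/∂x = ∂v/∂y and ∂u/∂y = -∂v/∂x hold identically; f is analytic.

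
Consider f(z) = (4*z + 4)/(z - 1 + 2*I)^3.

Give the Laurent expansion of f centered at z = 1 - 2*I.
Put w = z - (1 - 2*I), i.e. z = w + 1 - 2*I. The denominator is w^3, so it suffices to rewrite the numerator in powers of w.

P(z) = 4*z + 4
P(w + 1 - 2*I) = 8 - 8*I + 4*w

Dividing each term by w^3:
  f = (8 - 8*I)/w^3 + 4/w^2

Substituting back w = z - 1 + 2*I:
  f(z) = (8 - 8*I)/(z - 1 + 2*I)^3 + 4/(z - 1 + 2*I)^2

The series is finite because the numerator is a polynomial; the negative powers form the principal part.

Final answer: (8 - 8*I)/(z - 1 + 2*I)^3 + 4/(z - 1 + 2*I)^2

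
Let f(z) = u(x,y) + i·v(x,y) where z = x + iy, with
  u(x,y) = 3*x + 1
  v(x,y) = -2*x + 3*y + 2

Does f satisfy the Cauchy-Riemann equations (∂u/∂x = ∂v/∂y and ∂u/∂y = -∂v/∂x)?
∂u/∂x = 3
∂v/∂y = 3
∂u/∂y = 0
∂v/∂x = -2
∂u/∂y ≠ -∂v/∂x; the Cauchy-Riemann equations are not satisfied, so f is not analytic.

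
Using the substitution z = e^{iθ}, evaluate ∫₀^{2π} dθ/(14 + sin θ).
Call the integral J. The integrand is 2π-periodic and we integrate over a full period, so shifting θ does not change the value (θ → θ + π/2 turns sin θ into cos θ). Hence
  J = ∫₀^{2π} dθ/(14 + cos θ).
Put z = e^{iθ}: then cos θ = (z + 1/z)/2, dθ = dz/(iz), and z runs once counterclockwise around |z| = 1:
  J = ∮_{|z|=1} 1/(14 + (z + 1/z)/2) · dz/(iz) = (2/i) ∮_{|z|=1} dz/(z^2 + 28*z + 1).
The roots of z^2 + 28*z + 1 are z = (-14 ± sqrt(14^2 - 1^2)), with sqrt(195) = sqrt(195); their product is 1, so only z₊ = -14 + sqrt(195) lies inside the unit circle (z₋ = -14 - sqrt(195) lies outside).
z₊ is a simple zero of q(z) = z^2 + 28*z + 1, so Res(1/q, z₊) = 1/q'(z₊) with q'(z) = 2*z + 28; and q'(z₊) = (z₊ - z₋) = 2*sqrt(195).
Therefore J = (2/i) · 2πi · 1/(2*sqrt(195)) = 2*pi/(sqrt(195)) = 2*sqrt(195)*pi/195

Final answer: 2*sqrt(195)*pi/195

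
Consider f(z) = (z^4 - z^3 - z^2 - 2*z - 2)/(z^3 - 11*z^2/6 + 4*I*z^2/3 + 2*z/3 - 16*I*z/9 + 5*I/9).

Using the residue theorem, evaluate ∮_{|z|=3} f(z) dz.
By the residue theorem, ∮_C f(z) dz = 2πi · (sum of the residues of f at the poles inside |z| = 3).

The denominator factors as (z - 1/2)*(z - 1 + I/3)*(z - 1/3 + I), so the singularities of f are simple poles at z = 1/2, z = 1 - I/3, z = 1/3 - I.
  |1/2|² = 1/4 < 9 = 3², so this pole is inside the contour.
  |1 - I/3|² = 10/9 < 9 = 3², so this pole is inside the contour.
  |1/3 - I|² = 10/9 < 9 = 3², so this pole is inside the contour.

With P(z) = z^4 - z^3 - z^2 - 2*z - 2 and Q(z) = z^3 - 11*z^2/6 + 4*I*z^2/3 + 2*z/3 - 16*I*z/9 + 5*I/9, each pole is simple, so Res(f, z₀) = P(z₀)/Q'(z₀) with Q'(z) = 3*z^2 - 11*z/3 + 8*I*z/3 + 2/3 - 16*I/9.
  Res(f, 1/2) = P(1/2)/Q'(1/2) = (-53/16)/(-5/12 - 4*I/9) = 7155/1924 - 1908*I/481
  Res(f, 1 - I/3) = P(1 - I/3)/Q'(1 - I/3) = (-422/81 + 10*I/9)/(5/9 + I/9) = -1010/117 + 436*I/117
  Res(f, 1/3 - I) = P(1/3 - I)/Q'(1/3 - I) = (-38/81 + 86*I/27)/(-5/9 + 7*I/9) = 998/333 - 512*I/333

Sum of residues inside C: -23/12 - 16*I/9
∮_C f(z) dz = 2πi · (-23/12 - 16*I/9) = pi*(32/9 - 23*I/6)

Final answer: pi*(32/9 - 23*I/6)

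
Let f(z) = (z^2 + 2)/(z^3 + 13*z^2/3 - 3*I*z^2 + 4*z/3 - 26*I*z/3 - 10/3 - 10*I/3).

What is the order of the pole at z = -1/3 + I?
Factor the denominator:
  z^3 + 13*z^2/3 - 3*I*z^2 + 4*z/3 - 26*I*z/3 - 10/3 - 10*I/3 = (z + 1/3 - I)*(z + 3 - I)*(z + 1 - I)

The numerator P(z) = z^2 + 2 has P(-1/3 + I) = 10/9 - 2*I/3 ≠ 0, so no factor of (z + 1/3 - I) cancels.
Near z = -1/3 + I we can therefore write f(z) = g(z)/(z + 1/3 - I) with g analytic at -1/3 + I and g(-1/3 + I) ≠ 0 (g is the numerator divided by the remaining denominator factors).

Hence z = -1/3 + I is a pole of order 1.

Final answer: 1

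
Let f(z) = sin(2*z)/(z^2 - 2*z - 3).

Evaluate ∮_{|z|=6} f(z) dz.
By the residue theorem, ∮_C f(z) dz = 2πi · (sum of the residues of f at the poles inside |z| = 6).

The denominator factors as (z - 3)*(z + 1), so the singularities of f are simple poles at z = 3, z = -1.
  |3|² = 9 < 36 = 6², so this pole is inside the contour.
  |-1|² = 1 < 36 = 6², so this pole is inside the contour.

With P(z) = sin(2*z) and Q(z) = z^2 - 2*z - 3, each pole is simple, so Res(f, z₀) = P(z₀)/Q'(z₀) with Q'(z) = 2*z - 2.
  Res(f, 3) = P(3)/Q'(3) = (sin(6))/(4) = sin(6)/4
  Res(f, -1) = P(-1)/Q'(-1) = (-sin(2))/(-4) = sin(2)/4

Sum of residues inside C: sin(6)/4 + sin(2)/4
∮_C f(z) dz = 2πi · (sin(6)/4 + sin(2)/4) = I*pi*sin(6)/2 + I*pi*sin(2)/2

Final answer: I*pi*sin(6)/2 + I*pi*sin(2)/2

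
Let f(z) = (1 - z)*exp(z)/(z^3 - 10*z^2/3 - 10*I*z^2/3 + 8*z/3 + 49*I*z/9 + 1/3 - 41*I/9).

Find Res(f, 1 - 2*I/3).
Write f(z) = P(z)/Q(z) with P(z) = (1 - z)*exp(z) and Q(z) = z^3 - 10*z^2/3 - 10*I*z^2/3 + 8*z/3 + 49*I*z/9 + 1/3 - 41*I/9.
The denominator factors as Q(z) = (z - 2 - 3*I)*(z - 1/3 - I)*(z - 1 + 2*I/3), so z = 1 - 2*I/3 is a simple zero of Q and P is analytic there; z = 1 - 2*I/3 is therefore a simple pole and
  Res(f, z₀) = P(z₀)/Q'(z₀).

Q'(z) = 3*z^2 - 20*z/3 - 20*I*z/3 + 8/3 + 49*I/9, so Q'(1 - 2*I/3) = -61/9 - 7*I/9.
P(1 - 2*I/3) = 2*I*exp(1 - 2*I/3)/3.

Res(f, 1 - 2*I/3) = (2*I*exp(1 - 2*I/3)/3)/(-61/9 - 7*I/9) = (-21/1885 - 183*I/1885)*exp(1 - 2*I/3)

Final answer: (-21/1885 - 183*I/1885)*exp(1 - 2*I/3)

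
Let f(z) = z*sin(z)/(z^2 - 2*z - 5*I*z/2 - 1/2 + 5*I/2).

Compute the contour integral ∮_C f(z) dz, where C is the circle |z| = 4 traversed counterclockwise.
By the residue theorem, ∮_C f(z) dz = 2πi · (sum of the residues of f at the poles inside |z| = 4).

The denominator factors as (z - 1 - I)*(z - 1 - 3*I/2), so the singularities of f are simple poles at z = 1 + I, z = 1 + 3*I/2.
  |1 + I|² = 2 < 16 = 4², so this pole is inside the contour.
  |1 + 3*I/2|² = 13/4 < 16 = 4², so this pole is inside the contour.

With P(z) = z*sin(z) and Q(z) = z^2 - 2*z - 5*I*z/2 - 1/2 + 5*I/2, each pole is simple, so Res(f, z₀) = P(z₀)/Q'(z₀) with Q'(z) = 2*z - 2 - 5*I/2.
  Res(f, 1 + I) = P(1 + I)/Q'(1 + I) = ((1 + I)*sin(1 + I))/(-I/2) = (-2 + 2*I)*sin(1 + I)
  Res(f, 1 + 3*I/2) = P(1 + 3*I/2)/Q'(1 + 3*I/2) = ((1 + 3*I/2)*sin(1 + 3*I/2))/(I/2) = (3 - 2*I)*sin(1 + 3*I/2)

Sum of residues inside C: (3 - 2*I)*sin(1 + 3*I/2) + (-2 + 2*I)*sin(1 + I)
∮_C f(z) dz = 2πi · ((3 - 2*I)*sin(1 + 3*I/2) + (-2 + 2*I)*sin(1 + I)) = pi*(-4 - 4*I)*sin(1 + I) + pi*(4 + 6*I)*sin(1 + 3*I/2)

Final answer: pi*(-4 - 4*I)*sin(1 + I) + pi*(4 + 6*I)*sin(1 + 3*I/2)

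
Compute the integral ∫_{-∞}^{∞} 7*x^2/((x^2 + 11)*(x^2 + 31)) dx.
Let f(z) = 7*z^2/((z^2 + 11)*(z^2 + 31)). The denominator has no real zeros and deg Q - deg P = 2 ≥ 2, so the integral of f over the upper semicircle |z| = R tends to 0 as R → ∞. Closing the contour in the upper half-plane,
  ∫_{-∞}^{∞} f(x) dx = 2πi · Σ Res(f, z_k)  over the poles with Im z_k > 0.

Zeros of the denominator: z^2 + 31 = 0 gives z = ±sqrt(31)*I; z^2 + 11 = 0 gives z = ±sqrt(11)*I.
Upper half-plane: z = sqrt(11)*I, z = sqrt(31)*I (simple).

Each pole is a simple zero of Q(z) = z^4 + 42*z^2 + 341, so Res(f, z₀) = P(z₀)/Q'(z₀) with P(z) = 7*z^2, Q'(z) = 4*z^3 + 84*z:
  Res(f, sqrt(11)*I) = (-77)/(40*sqrt(11)*I) = 7*sqrt(11)*I/40
  Res(f, sqrt(31)*I) = (-217)/(-40*sqrt(31)*I) = -7*sqrt(31)*I/40

Sum of residues: 7*I*(-sqrt(31) + sqrt(11))/40
∫_{-∞}^{∞} f(x) dx = 2πi · (7*I*(-sqrt(31) + sqrt(11))/40) = 7*pi*(-sqrt(11) + sqrt(31))/20

Final answer: 7*pi*(-sqrt(11) + sqrt(31))/20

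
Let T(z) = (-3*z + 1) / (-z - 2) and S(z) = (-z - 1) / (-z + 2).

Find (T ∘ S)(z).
(T ∘ S)(z) = T(S(z)) = ((-3)*S(z) + (1))/((-1)*S(z) + (-2)). Multiply numerator and denominator by -z + 2:
  numerator:   (-3)*(-z - 1) + (1)*(-z + 2) = 2*z + 5
  denominator: (-1)*(-z - 1) + (-2)*(-z + 2) = 3*z - 3
(T ∘ S)(z) = (2*z + 5)/(3*z - 3)

Final answer: (2*z + 5)/(3*z - 3)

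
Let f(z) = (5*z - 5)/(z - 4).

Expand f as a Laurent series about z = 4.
15/(z - 4) + 5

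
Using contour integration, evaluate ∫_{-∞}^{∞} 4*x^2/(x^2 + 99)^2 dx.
2*sqrt(11)*pi/33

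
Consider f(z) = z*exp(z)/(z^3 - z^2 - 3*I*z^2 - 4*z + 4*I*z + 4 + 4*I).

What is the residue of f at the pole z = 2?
Write f(z) = P(z)/Q(z) with P(z) = z*exp(z) and Q(z) = z^3 - z^2 - 3*I*z^2 - 4*z + 4*I*z + 4 + 4*I.
The denominator factors as Q(z) = (z + 1 - I)*(z - 2*I)*(z - 2), so z = 2 is a simple zero of Q and P is analytic there; z = 2 is therefore a simple pole and
  Res(f, z₀) = P(z₀)/Q'(z₀).

Q'(z) = 3*z^2 - 2*z - 6*I*z - 4 + 4*I, so Q'(2) = 4 - 8*I.
P(2) = 2*exp(2).

Res(f, 2) = (2*exp(2))/(4 - 8*I) = (1/10 + I/5)*exp(2)

Final answer: (1/10 + I/5)*exp(2)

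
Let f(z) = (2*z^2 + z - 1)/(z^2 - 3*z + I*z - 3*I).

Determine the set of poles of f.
{-I, 3}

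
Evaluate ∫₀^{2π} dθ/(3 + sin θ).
sqrt(2)*pi/2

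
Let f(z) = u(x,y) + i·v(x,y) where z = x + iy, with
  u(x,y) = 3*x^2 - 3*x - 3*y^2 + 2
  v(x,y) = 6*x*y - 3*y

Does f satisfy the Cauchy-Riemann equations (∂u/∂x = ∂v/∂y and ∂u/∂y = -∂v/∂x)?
∂u/∂x = 6*x - 3
∂v/∂y = 6*x - 3
∂u/∂y = -6*y
∂v/∂x = 6*y
∂u/∂x = ∂v/∂y and ∂u/∂y = -∂v/∂x hold identically; f is analytic.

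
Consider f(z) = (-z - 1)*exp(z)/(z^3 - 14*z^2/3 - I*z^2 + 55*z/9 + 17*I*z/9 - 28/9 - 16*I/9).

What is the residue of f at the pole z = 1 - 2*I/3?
(582/1037 + 186*I/1037)*exp(1 - 2*I/3)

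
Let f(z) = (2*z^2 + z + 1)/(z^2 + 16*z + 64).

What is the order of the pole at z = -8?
Factor the denominator:
  z^2 + 16*z + 64 = (z + 8)^2

The numerator P(z) = 2*z^2 + z + 1 has P(-8) = 121 ≠ 0, so no factor of (z + 8) cancels.
Near z = -8 we can therefore write f(z) = g(z)/(z + 8)^2 with g analytic at -8 and g(-8) ≠ 0 (g is just the numerator).

Hence z = -8 is a pole of order 2.

Final answer: 2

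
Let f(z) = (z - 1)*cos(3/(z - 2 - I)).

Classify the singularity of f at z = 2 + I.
Let u = z - 2 - I. Then
  cos(3/u) = Σ_{k≥0} (-1)^k (3)^(2k)/((2k)!·u^(2k)) = 1 - 9/(2*u^2) + 27/(8*u^4) + ...
which has infinitely many negative powers of u, so cos(3/(z - 2 - I)) has an essential singularity at z = 2 + I.
The extra factor z - 1 is a nonzero polynomial; if the product had at most a pole at z = 2 + I, dividing by that polynomial would leave cos(3/(z - 2 - I)) with at most a pole too — contradiction. (Equivalently, the product's Laurent series still has infinitely many negative powers.)
So the singularity is essential.

Final answer: essential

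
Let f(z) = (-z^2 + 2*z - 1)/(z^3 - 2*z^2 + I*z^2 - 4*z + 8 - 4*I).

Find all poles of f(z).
{-2, 2 - I, 2}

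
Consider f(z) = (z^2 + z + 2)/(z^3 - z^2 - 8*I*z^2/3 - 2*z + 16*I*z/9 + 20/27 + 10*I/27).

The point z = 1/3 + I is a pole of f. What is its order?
Factor the denominator:
  z^3 - z^2 - 8*I*z^2/3 - 2*z + 16*I*z/9 + 20/27 + 10*I/27 = (z - 1/3 - I)^2*(z - 1/3 - 2*I/3)

The numerator P(z) = z^2 + z + 2 has P(1/3 + I) = 13/9 + 5*I/3 ≠ 0, so no factor of (z - 1/3 - I) cancels.
Near z = 1/3 + I we can therefore write f(z) = g(z)/(z - 1/3 - I)^2 with g analytic at 1/3 + I and g(1/3 + I) ≠ 0 (g is the numerator divided by the remaining denominator factors).

Hence z = 1/3 + I is a pole of order 2.

Final answer: 2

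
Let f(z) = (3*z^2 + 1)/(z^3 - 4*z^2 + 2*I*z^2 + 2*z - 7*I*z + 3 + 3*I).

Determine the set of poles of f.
{-I, 1 - I, 3}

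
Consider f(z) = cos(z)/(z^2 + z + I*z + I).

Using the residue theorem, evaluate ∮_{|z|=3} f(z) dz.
By the residue theorem, ∮_C f(z) dz = 2πi · (sum of the residues of f at the poles inside |z| = 3).

The denominator factors as (z + 1)*(z + I), so the singularities of f are simple poles at z = -1, z = -I.
  |-1|² = 1 < 9 = 3², so this pole is inside the contour.
  |-I|² = 1 < 9 = 3², so this pole is inside the contour.

With P(z) = cos(z) and Q(z) = z^2 + z + I*z + I, each pole is simple, so Res(f, z₀) = P(z₀)/Q'(z₀) with Q'(z) = 2*z + 1 + I.
  Res(f, -1) = P(-1)/Q'(-1) = (cos(1))/(-1 + I) = (-1/2 - I/2)*cos(1)
  Res(f, -I) = P(-I)/Q'(-I) = (cosh(1))/(1 - I) = (1/2 + I/2)*cosh(1)

Sum of residues inside C: (-1/2 - I/2)*cos(1) + (1/2 + I/2)*cosh(1)
∮_C f(z) dz = 2πi · ((-1/2 - I/2)*cos(1) + (1/2 + I/2)*cosh(1)) = pi*(1 - I)*cos(1) + pi*(-1 + I)*cosh(1)

Final answer: pi*(1 - I)*cos(1) + pi*(-1 + I)*cosh(1)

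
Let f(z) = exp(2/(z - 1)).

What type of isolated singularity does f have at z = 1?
Let u = z - 1. Then
  e^(2/u) = Σ_{k≥0} (2)^k/(k!·u^k) = 1 + 2/u + 2/u^2 + 4/(3*u^3) + ...
which has infinitely many negative powers of u, so exp(2/(z - 1)) has an essential singularity at z = 1.
So the singularity is essential.

Final answer: essential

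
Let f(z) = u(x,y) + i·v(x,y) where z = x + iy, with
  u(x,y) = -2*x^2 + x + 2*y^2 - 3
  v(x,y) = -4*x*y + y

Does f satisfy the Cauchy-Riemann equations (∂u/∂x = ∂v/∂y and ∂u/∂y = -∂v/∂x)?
∂u/∂x = 1 - 4*x
∂v/∂y = 1 - 4*x
∂u/∂y = 4*y
∂v/∂x = -4*y
∂u/∂x = ∂v/∂y and ∂u/∂y = -∂v/∂x hold identically; f is analytic.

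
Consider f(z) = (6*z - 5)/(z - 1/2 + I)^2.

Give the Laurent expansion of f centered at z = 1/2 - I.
Put w = z - (1/2 - I), i.e. z = w + 1/2 - I. The denominator is w^2, so it suffices to rewrite the numerator in powers of w.

P(z) = 6*z - 5
P(w + 1/2 - I) = -2 - 6*I + 6*w

Dividing each term by w^2:
  f = (-2 - 6*I)/w^2 + 6/w

Substituting back w = z - 1/2 + I:
  f(z) = (-2 - 6*I)/(z - 1/2 + I)^2 + 6/(z - 1/2 + I)

The series is finite because the numerator is a polynomial; the negative powers form the principal part, and the coefficient of 1/(z - 1/2 + I) gives Res(f, 1/2 - I) = 6.

Final answer: (-2 - 6*I)/(z - 1/2 + I)^2 + 6/(z - 1/2 + I)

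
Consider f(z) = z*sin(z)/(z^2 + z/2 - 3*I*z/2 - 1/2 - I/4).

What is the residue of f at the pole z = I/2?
Write f(z) = P(z)/Q(z) with P(z) = z*sin(z) and Q(z) = z^2 + z/2 - 3*I*z/2 - 1/2 - I/4.
The denominator factors as Q(z) = (z - I/2)*(z + 1/2 - I), so z = I/2 is a simple zero of Q and P is analytic there; z = I/2 is therefore a simple pole and
  Res(f, z₀) = P(z₀)/Q'(z₀).

Q'(z) = 2*z + 1/2 - 3*I/2, so Q'(I/2) = 1/2 - I/2.
P(I/2) = -sinh(1/2)/2.

Res(f, I/2) = (-sinh(1/2)/2)/(1/2 - I/2) = (-1/2 - I/2)*sinh(1/2)

Final answer: (-1/2 - I/2)*sinh(1/2)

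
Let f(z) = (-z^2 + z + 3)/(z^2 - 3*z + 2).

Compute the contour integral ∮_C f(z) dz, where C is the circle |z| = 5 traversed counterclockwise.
By the residue theorem, ∮_C f(z) dz = 2πi · (sum of the residues of f at the poles inside |z| = 5).

The denominator factors as (z - 2)*(z - 1), so the singularities of f are simple poles at z = 2, z = 1.
  |2|² = 4 < 25 = 5², so this pole is inside the contour.
  |1|² = 1 < 25 = 5², so this pole is inside the contour.

With P(z) = -z^2 + z + 3 and Q(z) = z^2 - 3*z + 2, each pole is simple, so Res(f, z₀) = P(z₀)/Q'(z₀) with Q'(z) = 2*z - 3.
  Res(f, 2) = P(2)/Q'(2) = (1)/(1) = 1
  Res(f, 1) = P(1)/Q'(1) = (3)/(-1) = -3

Sum of residues inside C: -2
∮_C f(z) dz = 2πi · (-2) = -4*I*pi

Final answer: -4*I*pi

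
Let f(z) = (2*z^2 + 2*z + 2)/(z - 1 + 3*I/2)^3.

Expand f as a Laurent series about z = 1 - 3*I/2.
Put w = z - (1 - 3*I/2), i.e. z = w + 1 - 3*I/2. The denominator is w^3, so it suffices to rewrite the numerator in powers of w.

P(z) = 2*z^2 + 2*z + 2
P(w + 1 - 3*I/2) = 3/2 - 9*I + (6 - 6*I)*w + 2*w^2

Dividing each term by w^3:
  f = (3/2 - 9*I)/w^3 + (6 - 6*I)/w^2 + 2/w

Substituting back w = z - 1 + 3*I/2:
  f(z) = (3/2 - 9*I)/(z - 1 + 3*I/2)^3 + (6 - 6*I)/(z - 1 + 3*I/2)^2 + 2/(z - 1 + 3*I/2)

The series is finite because the numerator is a polynomial; the negative powers form the principal part, and the coefficient of 1/(z - 1 + 3*I/2) gives Res(f, 1 - 3*I/2) = 2.

Final answer: (3/2 - 9*I)/(z - 1 + 3*I/2)^3 + (6 - 6*I)/(z - 1 + 3*I/2)^2 + 2/(z - 1 + 3*I/2)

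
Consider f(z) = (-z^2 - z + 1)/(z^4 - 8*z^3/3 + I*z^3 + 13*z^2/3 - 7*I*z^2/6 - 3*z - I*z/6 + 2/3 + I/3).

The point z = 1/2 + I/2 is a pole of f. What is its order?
Factor the denominator:
  z^4 - 8*z^3/3 + I*z^3 + 13*z^2/3 - 7*I*z^2/6 - 3*z - I*z/6 + 2/3 + I/3 = (z - 1/2 - I/2)^2*(z - 2/3)*(z - 1 + 2*I)

The numerator P(z) = -z^2 - z + 1 has P(1/2 + I/2) = 1/2 - I ≠ 0, so no factor of (z - 1/2 - I/2) cancels.
Near z = 1/2 + I/2 we can therefore write f(z) = g(z)/(z - 1/2 - I/2)^2 with g analytic at 1/2 + I/2 and g(1/2 + I/2) ≠ 0 (g is the numerator divided by the remaining denominator factors).

Hence z = 1/2 + I/2 is a pole of order 2.

Final answer: 2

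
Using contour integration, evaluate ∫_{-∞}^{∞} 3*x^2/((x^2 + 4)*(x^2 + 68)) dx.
3*pi*(-1 + sqrt(17))/32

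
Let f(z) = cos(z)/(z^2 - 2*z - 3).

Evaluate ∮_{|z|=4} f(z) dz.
I*pi*cos(3)/2 - I*pi*cos(1)/2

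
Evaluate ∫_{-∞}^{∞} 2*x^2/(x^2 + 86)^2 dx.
Let f(z) = 2*z^2/(z^2 + 86)^2. The denominator has no real zeros and deg Q - deg P = 2 ≥ 2, so the integral of f over the upper semicircle |z| = R tends to 0 as R → ∞. Closing the contour in the upper half-plane,
  ∫_{-∞}^{∞} f(x) dx = 2πi · Σ Res(f, z_k)  over the poles with Im z_k > 0.

Zeros of the denominator: z^2 + 86 = 0 gives z = ±sqrt(86)*I.
Upper half-plane: z = sqrt(86)*I (a pole of order 2).

Write f(z) = g(z)/(z - sqrt(86)*I)^2 with g(z) = 2*z^2/(z + sqrt(86)*I)^2. For a double pole, Res(f, z₀) = g'(z₀):
  g'(z) = 4*sqrt(86)*I*z/(z + sqrt(86)*I)^3
  Res(f, sqrt(86)*I) = g'(sqrt(86)*I) = -sqrt(86)*I/172

∫_{-∞}^{∞} f(x) dx = 2πi · (-sqrt(86)*I/172) = sqrt(86)*pi/86

Final answer: sqrt(86)*pi/86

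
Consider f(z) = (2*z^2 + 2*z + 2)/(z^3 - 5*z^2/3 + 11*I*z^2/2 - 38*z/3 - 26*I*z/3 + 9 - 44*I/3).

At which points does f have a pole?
The singularities of f are the zeros of the denominator. Factoring,
  z^3 - 5*z^2/3 + 11*I*z^2/2 - 38*z/3 - 26*I*z/3 + 9 - 44*I/3 = (z + 1 + 3*I/2)*(z + 1/3 + 3*I)*(z - 3 + I)
so the candidates are z = -1 - 3*I/2, z = -1/3 - 3*I, z = 3 - I.

Check the numerator P(z) = 2*z^2 + 2*z + 2 at each one:
  P(-1 - 3*I/2) = -5/2 + 3*I ≠ 0, so z = -1 - 3*I/2 is a (simple) pole.
  P(-1/3 - 3*I) = -148/9 - 2*I ≠ 0, so z = -1/3 - 3*I is a (simple) pole.
  P(3 - I) = 24 - 14*I ≠ 0, so z = 3 - I is a (simple) pole.

Poles of f: {-1 - 3*I/2, -1/3 - 3*I, 3 - I}

Final answer: {-1 - 3*I/2, -1/3 - 3*I, 3 - I}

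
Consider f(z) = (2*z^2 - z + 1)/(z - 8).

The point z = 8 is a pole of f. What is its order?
Factor the denominator:
  z - 8 = (z - 8)

The numerator P(z) = 2*z^2 - z + 1 has P(8) = 121 ≠ 0, so no factor of (z - 8) cancels.
Near z = 8 we can therefore write f(z) = g(z)/(z - 8) with g analytic at 8 and g(8) ≠ 0 (g is just the numerator).

Hence z = 8 is a pole of order 1.

Final answer: 1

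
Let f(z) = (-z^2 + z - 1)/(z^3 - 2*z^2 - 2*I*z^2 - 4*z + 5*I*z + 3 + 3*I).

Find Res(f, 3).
Write f(z) = P(z)/Q(z) with P(z) = -z^2 + z - 1 and Q(z) = z^3 - 2*z^2 - 2*I*z^2 - 4*z + 5*I*z + 3 + 3*I.
The denominator factors as Q(z) = (z - 3)*(z + 1 - I)*(z - I), so z = 3 is a simple zero of Q and P is analytic there; z = 3 is therefore a simple pole and
  Res(f, z₀) = P(z₀)/Q'(z₀).

Q'(z) = 3*z^2 - 4*z - 4*I*z - 4 + 5*I, so Q'(3) = 11 - 7*I.
P(3) = -7.

Res(f, 3) = (-7)/(11 - 7*I) = -77/170 - 49*I/170

Final answer: -77/170 - 49*I/170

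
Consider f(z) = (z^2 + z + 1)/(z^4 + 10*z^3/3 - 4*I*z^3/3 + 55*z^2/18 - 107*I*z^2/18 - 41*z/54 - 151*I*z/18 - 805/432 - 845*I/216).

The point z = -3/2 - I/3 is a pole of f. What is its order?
Factor the denominator:
  z^4 + 10*z^3/3 - 4*I*z^3/3 + 55*z^2/18 - 107*I*z^2/18 - 41*z/54 - 151*I*z/18 - 805/432 - 845*I/216 = (z + 3/2 + I/3)^2*(z + 1 - I/2)*(z - 2/3 - 3*I/2)

The numerator P(z) = z^2 + z + 1 has P(-3/2 - I/3) = 59/36 + 2*I/3 ≠ 0, so no factor of (z + 3/2 + I/3) cancels.
Near z = -3/2 - I/3 we can therefore write f(z) = g(z)/(z + 3/2 + I/3)^2 with g analytic at -3/2 - I/3 and g(-3/2 - I/3) ≠ 0 (g is the numerator divided by the remaining denominator factors).

Hence z = -3/2 - I/3 is a pole of order 2.

Final answer: 2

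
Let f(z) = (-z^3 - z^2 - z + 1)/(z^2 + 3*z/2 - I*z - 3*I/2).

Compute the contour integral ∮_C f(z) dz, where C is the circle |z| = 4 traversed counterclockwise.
By the residue theorem, ∮_C f(z) dz = 2πi · (sum of the residues of f at the poles inside |z| = 4).

The denominator factors as (z + 3/2)*(z - I), so the singularities of f are simple poles at z = -3/2, z = I.
  |-3/2|² = 9/4 < 16 = 4², so this pole is inside the contour.
  |I|² = 1 < 16 = 4², so this pole is inside the contour.

With P(z) = -z^3 - z^2 - z + 1 and Q(z) = z^2 + 3*z/2 - I*z - 3*I/2, each pole is simple, so Res(f, z₀) = P(z₀)/Q'(z₀) with Q'(z) = 2*z + 3/2 - I.
  Res(f, -3/2) = P(-3/2)/Q'(-3/2) = (29/8)/(-3/2 - I) = -87/52 + 29*I/26
  Res(f, I) = P(I)/Q'(I) = (2)/(3/2 + I) = 12/13 - 8*I/13

Sum of residues inside C: -3/4 + I/2
∮_C f(z) dz = 2πi · (-3/4 + I/2) = pi*(-1 - 3*I/2)

Final answer: pi*(-1 - 3*I/2)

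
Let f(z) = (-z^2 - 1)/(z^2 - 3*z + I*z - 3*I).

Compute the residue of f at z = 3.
Write f(z) = P(z)/Q(z) with P(z) = -z^2 - 1 and Q(z) = z^2 - 3*z + I*z - 3*I.
The denominator factors as Q(z) = (z + I)*(z - 3), so z = 3 is a simple zero of Q and P is analytic there; z = 3 is therefore a simple pole and
  Res(f, z₀) = P(z₀)/Q'(z₀).

Q'(z) = 2*z - 3 + I, so Q'(3) = 3 + I.
P(3) = -10.

Res(f, 3) = (-10)/(3 + I) = -3 + I

Final answer: -3 + I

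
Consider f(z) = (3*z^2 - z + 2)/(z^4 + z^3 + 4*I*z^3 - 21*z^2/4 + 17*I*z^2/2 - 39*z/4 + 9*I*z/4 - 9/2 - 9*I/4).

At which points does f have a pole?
The singularities of f are the zeros of the denominator. Factoring,
  z^4 + z^3 + 4*I*z^3 - 21*z^2/4 + 17*I*z^2/2 - 39*z/4 + 9*I*z/4 - 9/2 - 9*I/4 = (z - 3/2 + 3*I)*(z + 1)*(z + I)*(z + 3/2)
so the candidates are z = 3/2 - 3*I, z = -1, z = -I, z = -3/2.

Check the numerator P(z) = 3*z^2 - z + 2 at each one:
  P(3/2 - 3*I) = -79/4 - 24*I ≠ 0, so z = 3/2 - 3*I is a (simple) pole.
  P(-1) = 6 ≠ 0, so z = -1 is a (simple) pole.
  P(-I) = -1 + I ≠ 0, so z = -I is a (simple) pole.
  P(-3/2) = 41/4 ≠ 0, so z = -3/2 is a (simple) pole.

Poles of f: {-3/2, -1, -I, 3/2 - 3*I}

Final answer: {-3/2, -1, -I, 3/2 - 3*I}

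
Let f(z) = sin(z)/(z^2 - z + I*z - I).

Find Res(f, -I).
Write f(z) = P(z)/Q(z) with P(z) = sin(z) and Q(z) = z^2 - z + I*z - I.
The denominator factors as Q(z) = (z + I)*(z - 1), so z = -I is a simple zero of Q and P is analytic there; z = -I is therefore a simple pole and
  Res(f, z₀) = P(z₀)/Q'(z₀).

Q'(z) = 2*z - 1 + I, so Q'(-I) = -1 - I.
P(-I) = -I*sinh(1).

Res(f, -I) = (-I*sinh(1))/(-1 - I) = (1/2 + I/2)*sinh(1)

Final answer: (1/2 + I/2)*sinh(1)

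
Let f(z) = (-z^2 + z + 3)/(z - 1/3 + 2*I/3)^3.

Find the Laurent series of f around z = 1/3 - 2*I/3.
Put w = z - (1/3 - 2*I/3), i.e. z = w + 1/3 - 2*I/3. The denominator is w^3, so it suffices to rewrite the numerator in powers of w.

P(z) = -z^2 + z + 3
P(w + 1/3 - 2*I/3) = 11/3 - 2*I/9 + (1/3 + 4*I/3)*w - w^2

Dividing each term by w^3:
  f = (11/3 - 2*I/9)/w^3 + (1/3 + 4*I/3)/w^2 - 1/w

Substituting back w = z - 1/3 + 2*I/3:
  f(z) = (11/3 - 2*I/9)/(z - 1/3 + 2*I/3)^3 + (1/3 + 4*I/3)/(z - 1/3 + 2*I/3)^2 - 1/(z - 1/3 + 2*I/3)

The series is finite because the numerator is a polynomial; the negative powers form the principal part, and the coefficient of 1/(z - 1/3 + 2*I/3) gives Res(f, 1/3 - 2*I/3) = -1.

Final answer: (11/3 - 2*I/9)/(z - 1/3 + 2*I/3)^3 + (1/3 + 4*I/3)/(z - 1/3 + 2*I/3)^2 - 1/(z - 1/3 + 2*I/3)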